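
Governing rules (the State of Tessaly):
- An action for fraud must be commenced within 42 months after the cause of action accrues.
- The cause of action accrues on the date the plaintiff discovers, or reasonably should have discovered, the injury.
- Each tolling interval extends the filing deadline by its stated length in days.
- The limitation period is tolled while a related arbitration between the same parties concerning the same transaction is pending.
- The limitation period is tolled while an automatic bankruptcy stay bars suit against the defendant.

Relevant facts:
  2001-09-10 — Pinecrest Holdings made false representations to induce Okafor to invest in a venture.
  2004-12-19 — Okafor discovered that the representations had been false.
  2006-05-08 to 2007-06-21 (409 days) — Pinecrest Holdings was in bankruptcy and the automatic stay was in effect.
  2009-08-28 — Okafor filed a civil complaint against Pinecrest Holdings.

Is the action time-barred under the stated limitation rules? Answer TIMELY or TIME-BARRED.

TIME-BARRED

The claim did not accrue until Okafor discovered the injury on 2004-12-19; the 2001-09-10 act date does not start the clock under the stated rule.
The untolled deadline — 42 months after 2004-12-19 — is 2008-06-19.
The automatic bankruptcy stay from 2006-05-08 to 2007-06-21 tolled the period for 409 days, extending the deadline to 2009-08-02.
The 2009-08-28 filing falls after the 2009-08-02 deadline; the claim is time-barred.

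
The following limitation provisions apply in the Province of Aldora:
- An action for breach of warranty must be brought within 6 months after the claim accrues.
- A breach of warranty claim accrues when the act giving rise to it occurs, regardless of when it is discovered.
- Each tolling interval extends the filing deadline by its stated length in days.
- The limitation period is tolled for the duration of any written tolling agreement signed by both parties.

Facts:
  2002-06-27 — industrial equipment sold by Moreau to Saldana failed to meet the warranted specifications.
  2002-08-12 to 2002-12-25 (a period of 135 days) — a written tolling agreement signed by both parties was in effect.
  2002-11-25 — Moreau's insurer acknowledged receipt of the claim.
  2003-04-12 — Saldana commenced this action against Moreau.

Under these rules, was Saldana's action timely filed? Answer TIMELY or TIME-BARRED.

The claim accrued on 2002-06-27, the date of the act.
6 months from 2002-06-27 is 2002-12-27.
Because the written tolling agreement ran from 2002-08-12 to 2002-12-25, the deadline is extended by 135 days to 2003-05-11.
Nothing else in the chronology tolls or restarts the period.
Saldana filed on 2003-04-12, before the 2003-05-11 deadline, so the action is timely.

TIMELY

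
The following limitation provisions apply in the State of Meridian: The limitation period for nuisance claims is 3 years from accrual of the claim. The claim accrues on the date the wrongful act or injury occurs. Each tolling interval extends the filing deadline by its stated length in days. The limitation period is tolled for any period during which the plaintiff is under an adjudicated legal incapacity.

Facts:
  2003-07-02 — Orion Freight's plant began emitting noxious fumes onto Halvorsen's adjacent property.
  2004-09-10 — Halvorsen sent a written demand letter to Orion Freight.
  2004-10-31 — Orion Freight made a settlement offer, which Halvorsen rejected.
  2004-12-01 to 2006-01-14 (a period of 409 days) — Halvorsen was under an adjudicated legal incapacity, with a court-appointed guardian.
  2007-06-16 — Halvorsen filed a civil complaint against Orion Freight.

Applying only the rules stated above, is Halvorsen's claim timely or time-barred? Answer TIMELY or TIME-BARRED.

TIMELY

The claim accrued on 2003-07-02, the date of the act.
3 years from 2003-07-02 is 2006-07-02.
Because the plaintiff's legal incapacity ran from 2004-12-01 to 2006-01-14, the deadline is extended by 409 days to 2007-08-15.
Nothing else in the chronology tolls or restarts the period.
Filing on 2007-06-16 beat the 2007-08-15 deadline — the action is timely.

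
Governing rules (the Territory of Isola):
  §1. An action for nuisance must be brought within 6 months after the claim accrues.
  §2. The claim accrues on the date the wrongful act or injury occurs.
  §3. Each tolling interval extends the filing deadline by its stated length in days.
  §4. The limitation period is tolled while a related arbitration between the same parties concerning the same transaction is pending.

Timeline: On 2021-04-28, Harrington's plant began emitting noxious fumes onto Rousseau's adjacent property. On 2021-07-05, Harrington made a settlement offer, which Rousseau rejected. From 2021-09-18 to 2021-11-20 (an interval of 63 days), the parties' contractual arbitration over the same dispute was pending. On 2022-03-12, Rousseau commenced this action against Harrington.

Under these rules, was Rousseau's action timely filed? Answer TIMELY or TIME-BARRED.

The limitation period began to run on 2021-04-28.
The untolled deadline — 6 months after 2021-04-28 — is 2021-10-28.
The period was tolled for 63 days by the pending related arbitration (2021-09-18 to 2021-11-20), pushing the deadline to 2021-12-30.
None of the other events listed affects the running of the period under the stated rules.
Filing on 2022-03-12 missed the 2021-12-30 deadline — the action is time-barred.

TIME-BARRED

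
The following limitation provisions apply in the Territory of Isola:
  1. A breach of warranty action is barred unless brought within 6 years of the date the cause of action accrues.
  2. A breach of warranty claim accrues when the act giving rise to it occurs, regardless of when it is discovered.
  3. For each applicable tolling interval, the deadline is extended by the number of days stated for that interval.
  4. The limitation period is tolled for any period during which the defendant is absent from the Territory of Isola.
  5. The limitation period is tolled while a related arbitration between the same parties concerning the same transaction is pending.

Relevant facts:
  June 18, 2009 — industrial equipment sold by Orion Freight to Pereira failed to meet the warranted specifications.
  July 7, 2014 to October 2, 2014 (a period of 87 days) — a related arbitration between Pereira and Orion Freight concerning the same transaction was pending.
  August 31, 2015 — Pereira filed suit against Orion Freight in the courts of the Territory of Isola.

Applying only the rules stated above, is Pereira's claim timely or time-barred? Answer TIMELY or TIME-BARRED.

The cause of action accrued on June 18, 2009, the date of the act.
Adding the 6 years base period to June 18, 2009 gives a deadline of June 18, 2015, before any tolling.
The period was tolled for 87 days by the pending related arbitration (July 7, 2014 to October 2, 2014), pushing the deadline to September 13, 2015.
Filing on August 31, 2015 beat the September 13, 2015 deadline — the action is timely.

TIMELY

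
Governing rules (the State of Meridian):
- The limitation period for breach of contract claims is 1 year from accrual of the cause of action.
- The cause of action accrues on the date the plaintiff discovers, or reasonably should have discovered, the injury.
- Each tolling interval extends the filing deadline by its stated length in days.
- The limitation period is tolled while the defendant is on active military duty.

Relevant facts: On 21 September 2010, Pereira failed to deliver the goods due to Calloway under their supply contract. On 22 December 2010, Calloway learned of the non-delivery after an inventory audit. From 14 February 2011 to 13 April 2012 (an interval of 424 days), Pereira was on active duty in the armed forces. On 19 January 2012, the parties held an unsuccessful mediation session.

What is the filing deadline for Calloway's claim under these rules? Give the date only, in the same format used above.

18 February 2013

Under the discovery rule, the claim accrued on 22 December 2010, when Calloway discovered the injury — not on the 21 September 2010 date of the underlying act.
Adding the 1 year base period to 22 December 2010 gives a deadline of 22 December 2011, before any tolling.
The defendant's active military service from 14 February 2011 to 13 April 2012 tolled the period for 424 days, extending the deadline to 18 February 2013.
The other events in the timeline have no effect on the limitation period under the stated rules.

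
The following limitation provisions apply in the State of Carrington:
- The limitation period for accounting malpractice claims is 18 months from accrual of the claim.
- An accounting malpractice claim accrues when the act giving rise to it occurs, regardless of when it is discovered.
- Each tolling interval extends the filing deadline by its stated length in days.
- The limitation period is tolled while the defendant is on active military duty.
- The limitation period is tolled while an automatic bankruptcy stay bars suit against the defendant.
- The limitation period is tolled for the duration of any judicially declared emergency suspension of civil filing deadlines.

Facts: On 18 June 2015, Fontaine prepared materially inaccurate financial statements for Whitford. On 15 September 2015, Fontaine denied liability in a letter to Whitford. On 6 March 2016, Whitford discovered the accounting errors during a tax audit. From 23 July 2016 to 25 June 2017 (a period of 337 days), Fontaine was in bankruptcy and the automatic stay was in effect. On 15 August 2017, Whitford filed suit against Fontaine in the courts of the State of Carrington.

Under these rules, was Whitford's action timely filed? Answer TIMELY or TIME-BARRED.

TIMELY

The claim accrued on 18 June 2015, when the wrongful act occurred; under the stated occurrence rule the 6 March 2016 discovery does not delay accrual.
The untolled deadline — 18 months after 18 June 2015 — is 18 December 2016.
Because the automatic bankruptcy stay ran from 23 July 2016 to 25 June 2017, the deadline is extended by 337 days to 20 November 2017.
Nothing else in the chronology tolls or restarts the period.
Filing on 15 August 2017 beat the 20 November 2017 deadline — the action is timely.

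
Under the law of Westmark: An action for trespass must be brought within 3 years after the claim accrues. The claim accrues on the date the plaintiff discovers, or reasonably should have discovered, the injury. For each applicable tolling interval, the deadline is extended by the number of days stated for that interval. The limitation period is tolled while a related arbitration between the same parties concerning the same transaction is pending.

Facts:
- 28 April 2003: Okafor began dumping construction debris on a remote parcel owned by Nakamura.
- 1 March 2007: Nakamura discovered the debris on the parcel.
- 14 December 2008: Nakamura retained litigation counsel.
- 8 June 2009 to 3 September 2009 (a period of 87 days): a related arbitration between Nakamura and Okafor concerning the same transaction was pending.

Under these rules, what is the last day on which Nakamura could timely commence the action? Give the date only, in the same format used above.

Under the discovery rule, the claim accrued on 1 March 2007, when Nakamura discovered the injury — not on the 28 April 2003 date of the underlying act.
Adding the 3 years base period to 1 March 2007 gives a deadline of 1 March 2010, before any tolling.
Because the pending related arbitration ran from 8 June 2009 to 3 September 2009, the deadline is extended by 87 days to 27 May 2010.
Nothing else in the chronology tolls or restarts the period.

27 May 2010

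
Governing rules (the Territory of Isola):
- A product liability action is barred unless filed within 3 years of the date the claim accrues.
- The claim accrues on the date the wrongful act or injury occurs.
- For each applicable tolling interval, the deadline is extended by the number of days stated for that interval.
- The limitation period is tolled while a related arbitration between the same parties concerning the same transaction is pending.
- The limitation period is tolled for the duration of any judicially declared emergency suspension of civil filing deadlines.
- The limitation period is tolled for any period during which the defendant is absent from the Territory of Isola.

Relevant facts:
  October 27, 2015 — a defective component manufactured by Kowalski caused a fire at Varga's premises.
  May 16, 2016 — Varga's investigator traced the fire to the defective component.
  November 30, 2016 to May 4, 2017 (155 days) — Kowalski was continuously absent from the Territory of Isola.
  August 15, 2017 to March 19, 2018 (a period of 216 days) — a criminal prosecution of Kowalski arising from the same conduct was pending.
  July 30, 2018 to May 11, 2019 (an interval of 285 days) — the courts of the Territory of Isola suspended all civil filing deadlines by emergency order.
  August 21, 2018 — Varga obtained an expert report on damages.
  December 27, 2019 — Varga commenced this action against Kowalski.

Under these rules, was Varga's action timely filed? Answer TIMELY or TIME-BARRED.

Accrual is governed by the date of the act, so the period began to run on October 27, 2015; the later discovery on May 16, 2016 is irrelevant under the stated rule.
The untolled deadline — 3 years after October 27, 2015 — is October 27, 2018.
The defendant's absence from the jurisdiction from November 30, 2016 to May 4, 2017 tolled the period for 155 days, extending the deadline to March 31, 2019.
The emergency suspension of filing deadlines from July 30, 2018 to May 11, 2019 tolled the period for 285 days, extending the deadline to January 10, 2020.
Although a criminal prosecution ran from August 15, 2017 to March 19, 2018, the stated rules do not make that a tolling event, so it is disregarded.
None of the other events listed affects the running of the period under the stated rules.
The December 27, 2019 filing precedes the January 10, 2020 deadline; the claim is timely.

TIMELY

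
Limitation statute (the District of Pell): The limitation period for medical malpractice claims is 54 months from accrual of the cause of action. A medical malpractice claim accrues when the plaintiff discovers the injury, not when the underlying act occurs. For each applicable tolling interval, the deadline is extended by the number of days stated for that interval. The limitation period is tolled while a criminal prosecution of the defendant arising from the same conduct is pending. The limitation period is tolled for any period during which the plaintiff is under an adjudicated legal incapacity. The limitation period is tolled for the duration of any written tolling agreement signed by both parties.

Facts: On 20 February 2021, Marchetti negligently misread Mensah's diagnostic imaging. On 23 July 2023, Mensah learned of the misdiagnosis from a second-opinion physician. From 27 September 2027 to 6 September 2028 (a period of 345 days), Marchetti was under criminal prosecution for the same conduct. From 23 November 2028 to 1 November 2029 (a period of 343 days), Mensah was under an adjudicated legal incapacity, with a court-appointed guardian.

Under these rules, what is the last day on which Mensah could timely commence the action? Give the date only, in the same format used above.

Accrual is tied to discovery, so the period began on 23 July 2023 rather than on 20 February 2021 when the act occurred.
54 months from 23 July 2023 is 23 January 2028.
Because the pending criminal prosecution ran from 27 September 2027 to 6 September 2028, the deadline is extended by 345 days to 2 January 2029.
Because the plaintiff's legal incapacity ran from 23 November 2028 to 1 November 2029, the deadline is extended by 343 days to 11 December 2029.

11 December 2029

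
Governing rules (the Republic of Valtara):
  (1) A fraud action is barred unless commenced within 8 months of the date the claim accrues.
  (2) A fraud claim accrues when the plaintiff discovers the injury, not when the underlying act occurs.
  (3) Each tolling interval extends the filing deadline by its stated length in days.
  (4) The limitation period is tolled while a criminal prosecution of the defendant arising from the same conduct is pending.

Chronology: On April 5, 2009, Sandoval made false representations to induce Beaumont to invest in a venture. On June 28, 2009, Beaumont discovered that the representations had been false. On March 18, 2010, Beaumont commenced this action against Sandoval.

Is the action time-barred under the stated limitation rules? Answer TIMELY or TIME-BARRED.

TIME-BARRED

Accrual is tied to discovery, so the period began on June 28, 2009 rather than on April 5, 2009 when the act occurred.
8 months from June 28, 2009 is February 28, 2010.
The March 18, 2010 filing falls after the February 28, 2010 deadline; the claim is time-barred.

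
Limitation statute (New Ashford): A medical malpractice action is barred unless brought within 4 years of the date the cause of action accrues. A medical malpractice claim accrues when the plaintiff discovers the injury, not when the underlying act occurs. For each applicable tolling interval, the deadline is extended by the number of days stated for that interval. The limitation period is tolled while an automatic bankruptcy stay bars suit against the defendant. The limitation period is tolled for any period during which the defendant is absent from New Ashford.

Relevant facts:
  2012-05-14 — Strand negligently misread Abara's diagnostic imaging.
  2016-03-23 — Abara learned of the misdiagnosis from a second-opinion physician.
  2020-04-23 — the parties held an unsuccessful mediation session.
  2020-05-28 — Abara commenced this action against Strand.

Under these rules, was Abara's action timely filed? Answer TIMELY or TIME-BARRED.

TIME-BARRED

Under the discovery rule, the claim accrued on 2016-03-23, when Abara discovered the injury — not on the 2012-05-14 date of the underlying act.
4 years from 2016-03-23 is 2020-03-23.
The other events in the timeline have no effect on the limitation period under the stated rules.
Filing on 2020-05-28 missed the 2020-03-23 deadline — the action is time-barred.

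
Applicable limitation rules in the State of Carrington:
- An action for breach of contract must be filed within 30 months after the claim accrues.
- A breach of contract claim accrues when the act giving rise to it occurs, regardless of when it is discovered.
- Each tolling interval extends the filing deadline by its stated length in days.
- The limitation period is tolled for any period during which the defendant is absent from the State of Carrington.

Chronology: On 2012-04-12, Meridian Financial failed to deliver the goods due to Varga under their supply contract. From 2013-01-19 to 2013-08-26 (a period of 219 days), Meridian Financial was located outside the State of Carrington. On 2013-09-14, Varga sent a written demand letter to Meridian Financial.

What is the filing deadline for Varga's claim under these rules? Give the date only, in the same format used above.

2015-05-19

The claim accrued on 2012-04-12, when the wrongful act occurred.
Adding the 30 months base period to 2012-04-12 gives a deadline of 2014-10-12, before any tolling.
The period was tolled for 219 days by the defendant's absence from the jurisdiction (2013-01-19 to 2013-08-26), pushing the deadline to 2015-05-19.
None of the other events listed affects the running of the period under the stated rules.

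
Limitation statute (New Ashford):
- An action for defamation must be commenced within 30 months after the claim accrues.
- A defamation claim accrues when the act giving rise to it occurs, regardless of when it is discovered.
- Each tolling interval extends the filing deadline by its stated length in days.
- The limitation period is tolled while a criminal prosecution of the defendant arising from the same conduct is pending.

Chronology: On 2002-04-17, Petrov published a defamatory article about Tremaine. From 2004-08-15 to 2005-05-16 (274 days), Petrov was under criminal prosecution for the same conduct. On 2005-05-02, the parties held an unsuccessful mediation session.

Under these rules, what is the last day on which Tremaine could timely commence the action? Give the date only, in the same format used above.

2005-07-18

The claim accrued on 2002-04-17, when the wrongful act occurred.
The untolled deadline — 30 months after 2002-04-17 — is 2004-10-17.
The period was tolled for 274 days by the pending criminal prosecution (2004-08-15 to 2005-05-16), pushing the deadline to 2005-07-18.
The other events in the timeline have no effect on the limitation period under the stated rules.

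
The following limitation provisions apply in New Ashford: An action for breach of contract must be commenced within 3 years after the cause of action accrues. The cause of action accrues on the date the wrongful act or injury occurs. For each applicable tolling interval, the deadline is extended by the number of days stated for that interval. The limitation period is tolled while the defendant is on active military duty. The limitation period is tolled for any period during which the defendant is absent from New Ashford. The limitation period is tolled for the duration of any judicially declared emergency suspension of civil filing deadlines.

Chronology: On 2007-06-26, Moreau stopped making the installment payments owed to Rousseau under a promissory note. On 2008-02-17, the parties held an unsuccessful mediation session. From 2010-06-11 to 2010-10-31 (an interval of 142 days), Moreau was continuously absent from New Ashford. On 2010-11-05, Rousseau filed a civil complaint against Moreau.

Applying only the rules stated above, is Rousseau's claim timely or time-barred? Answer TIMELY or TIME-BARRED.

The limitation period began to run on 2007-06-26.
The untolled deadline — 3 years after 2007-06-26 — is 2010-06-26.
The defendant's absence from the jurisdiction from 2010-06-11 to 2010-10-31 tolled the period for 142 days, extending the deadline to 2010-11-15.
Nothing else in the chronology tolls or restarts the period.
Filing on 2010-11-05 beat the 2010-11-15 deadline — the action is timely.

TIMELY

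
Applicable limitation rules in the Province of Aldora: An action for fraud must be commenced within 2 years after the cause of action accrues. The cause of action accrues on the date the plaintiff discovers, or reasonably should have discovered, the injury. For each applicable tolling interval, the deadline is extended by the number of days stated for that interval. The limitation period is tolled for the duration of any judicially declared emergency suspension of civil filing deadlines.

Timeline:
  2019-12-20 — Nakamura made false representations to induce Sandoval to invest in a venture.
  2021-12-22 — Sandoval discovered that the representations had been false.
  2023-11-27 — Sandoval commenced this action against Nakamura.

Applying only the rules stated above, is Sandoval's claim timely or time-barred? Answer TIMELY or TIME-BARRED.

Under the discovery rule, the claim accrued on 2021-12-22, when Sandoval discovered the injury — not on the 2019-12-20 date of the underlying act.
Adding the 2 years base period to 2021-12-22 gives a deadline of 2023-12-22, before any tolling.
Sandoval filed on 2023-11-27, before the 2023-12-22 deadline, so the action is timely.

TIMELY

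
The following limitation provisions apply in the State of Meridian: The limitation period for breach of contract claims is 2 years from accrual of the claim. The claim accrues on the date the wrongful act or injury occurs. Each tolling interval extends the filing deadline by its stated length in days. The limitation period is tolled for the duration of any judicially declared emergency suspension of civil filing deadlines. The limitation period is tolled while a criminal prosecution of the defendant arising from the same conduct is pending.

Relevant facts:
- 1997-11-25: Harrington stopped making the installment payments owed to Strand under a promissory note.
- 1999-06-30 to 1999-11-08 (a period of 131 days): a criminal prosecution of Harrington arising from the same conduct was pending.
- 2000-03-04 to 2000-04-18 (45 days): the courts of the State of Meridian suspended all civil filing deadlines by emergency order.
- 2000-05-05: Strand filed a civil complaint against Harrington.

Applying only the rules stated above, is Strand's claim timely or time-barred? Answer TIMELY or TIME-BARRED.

The claim accrued on 1997-11-25, the date of the act.
Adding the 2 years base period to 1997-11-25 gives a deadline of 1999-11-25, before any tolling.
The period was tolled for 131 days by the pending criminal prosecution (1999-06-30 to 1999-11-08), pushing the deadline to 2000-04-04.
The period was tolled for 45 days by the emergency suspension of filing deadlines (2000-03-04 to 2000-04-18), pushing the deadline to 2000-05-19.
Filing on 2000-05-05 beat the 2000-05-19 deadline — the action is timely.

TIMELY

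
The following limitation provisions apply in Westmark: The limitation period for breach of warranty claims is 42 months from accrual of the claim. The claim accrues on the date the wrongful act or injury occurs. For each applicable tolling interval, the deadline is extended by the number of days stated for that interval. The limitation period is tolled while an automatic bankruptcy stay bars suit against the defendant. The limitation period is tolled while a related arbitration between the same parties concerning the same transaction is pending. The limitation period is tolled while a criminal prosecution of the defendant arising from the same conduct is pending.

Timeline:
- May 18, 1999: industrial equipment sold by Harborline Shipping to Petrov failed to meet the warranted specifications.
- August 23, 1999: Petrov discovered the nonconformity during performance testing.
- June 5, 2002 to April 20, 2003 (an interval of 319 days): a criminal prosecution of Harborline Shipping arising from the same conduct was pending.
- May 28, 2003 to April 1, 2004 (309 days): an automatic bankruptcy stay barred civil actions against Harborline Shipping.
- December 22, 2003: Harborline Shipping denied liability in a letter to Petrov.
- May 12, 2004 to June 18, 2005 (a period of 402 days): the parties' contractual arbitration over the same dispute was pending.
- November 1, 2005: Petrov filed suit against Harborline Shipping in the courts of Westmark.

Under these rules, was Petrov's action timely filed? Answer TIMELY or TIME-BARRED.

Because the rule ties accrual to occurrence, the claim accrued on May 18, 1999, not on the August 23, 1999 discovery date.
The untolled deadline — 42 months after May 18, 1999 — is November 18, 2002.
Because the pending criminal prosecution ran from June 5, 2002 to April 20, 2003, the deadline is extended by 319 days to October 3, 2003.
The period was tolled for 309 days by the automatic bankruptcy stay (May 28, 2003 to April 1, 2004), pushing the deadline to August 7, 2004.
The period was tolled for 402 days by the pending related arbitration (May 12, 2004 to June 18, 2005), pushing the deadline to September 13, 2005.
Nothing else in the chronology tolls or restarts the period.
Filing on November 1, 2005 missed the September 13, 2005 deadline — the action is time-barred.

TIME-BARRED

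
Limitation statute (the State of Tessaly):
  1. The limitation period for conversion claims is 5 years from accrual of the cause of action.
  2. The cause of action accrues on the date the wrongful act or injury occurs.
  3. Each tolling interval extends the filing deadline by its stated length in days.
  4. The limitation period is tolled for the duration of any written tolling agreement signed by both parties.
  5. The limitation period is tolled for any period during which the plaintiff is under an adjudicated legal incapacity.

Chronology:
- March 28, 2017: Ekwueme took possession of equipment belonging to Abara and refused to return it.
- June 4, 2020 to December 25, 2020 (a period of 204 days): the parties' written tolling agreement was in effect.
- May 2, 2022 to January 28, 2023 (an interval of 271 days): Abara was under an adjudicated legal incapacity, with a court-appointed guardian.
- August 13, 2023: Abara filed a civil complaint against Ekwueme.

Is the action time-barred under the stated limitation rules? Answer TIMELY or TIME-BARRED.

TIME-BARRED

The claim accrued on March 28, 2017, when the wrongful act occurred.
Adding the 5 years base period to March 28, 2017 gives a deadline of March 28, 2022, before any tolling.
The period was tolled for 204 days by the written tolling agreement (June 4, 2020 to December 25, 2020), pushing the deadline to October 18, 2022.
Because the plaintiff's legal incapacity ran from May 2, 2022 to January 28, 2023, the deadline is extended by 271 days to July 16, 2023.
Abara filed on August 13, 2023, after the July 16, 2023 deadline, so the action is time-barred.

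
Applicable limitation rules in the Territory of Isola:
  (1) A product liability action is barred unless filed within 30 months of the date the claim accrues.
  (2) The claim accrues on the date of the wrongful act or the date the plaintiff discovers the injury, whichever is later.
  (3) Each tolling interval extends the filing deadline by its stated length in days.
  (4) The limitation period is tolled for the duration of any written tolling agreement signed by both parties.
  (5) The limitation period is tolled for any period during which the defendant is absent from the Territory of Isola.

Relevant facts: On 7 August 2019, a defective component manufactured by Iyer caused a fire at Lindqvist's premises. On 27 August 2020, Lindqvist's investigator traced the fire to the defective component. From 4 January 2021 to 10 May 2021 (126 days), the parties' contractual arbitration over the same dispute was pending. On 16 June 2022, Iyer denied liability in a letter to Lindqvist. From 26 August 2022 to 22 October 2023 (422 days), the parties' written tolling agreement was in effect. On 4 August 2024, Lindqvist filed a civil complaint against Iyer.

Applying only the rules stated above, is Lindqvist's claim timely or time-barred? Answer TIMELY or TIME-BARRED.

The claim accrued on 27 August 2020 — the later of the 7 August 2019 act and the 27 August 2020 discovery.
Adding the 30 months base period to 27 August 2020 gives a deadline of 27 February 2023, before any tolling.
Because the written tolling agreement ran from 26 August 2022 to 22 October 2023, the deadline is extended by 422 days to 24 April 2024.
No stated provision tolls the period for a pending arbitration, so the interval from 4 January 2021 to 10 May 2021 has no effect on the deadline.
None of the other events listed affects the running of the period under the stated rules.
The 4 August 2024 filing falls after the 24 April 2024 deadline; the claim is time-barred.

TIME-BARRED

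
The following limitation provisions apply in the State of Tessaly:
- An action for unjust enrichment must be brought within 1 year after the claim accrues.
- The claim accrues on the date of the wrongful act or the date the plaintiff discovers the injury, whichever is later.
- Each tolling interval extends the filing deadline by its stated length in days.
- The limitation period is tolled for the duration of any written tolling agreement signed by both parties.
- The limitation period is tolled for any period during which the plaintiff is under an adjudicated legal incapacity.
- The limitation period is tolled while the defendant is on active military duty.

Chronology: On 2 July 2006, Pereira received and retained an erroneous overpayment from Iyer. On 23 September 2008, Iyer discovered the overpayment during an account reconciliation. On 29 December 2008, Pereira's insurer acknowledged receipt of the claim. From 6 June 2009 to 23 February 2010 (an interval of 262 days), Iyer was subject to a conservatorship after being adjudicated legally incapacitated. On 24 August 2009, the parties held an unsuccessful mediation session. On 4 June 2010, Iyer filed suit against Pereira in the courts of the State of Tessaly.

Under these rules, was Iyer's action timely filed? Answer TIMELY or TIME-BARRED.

TIMELY

Because discovery on 23 September 2008 post-dates the 2 July 2006 act, accrual under the later-of rule falls on 23 September 2008.
Adding the 1 year base period to 23 September 2008 gives a deadline of 23 September 2009, before any tolling.
Because the plaintiff's legal incapacity ran from 6 June 2009 to 23 February 2010, the deadline is extended by 262 days to 12 June 2010.
The other events in the timeline have no effect on the limitation period under the stated rules.
The 4 June 2010 filing precedes the 12 June 2010 deadline; the claim is timely.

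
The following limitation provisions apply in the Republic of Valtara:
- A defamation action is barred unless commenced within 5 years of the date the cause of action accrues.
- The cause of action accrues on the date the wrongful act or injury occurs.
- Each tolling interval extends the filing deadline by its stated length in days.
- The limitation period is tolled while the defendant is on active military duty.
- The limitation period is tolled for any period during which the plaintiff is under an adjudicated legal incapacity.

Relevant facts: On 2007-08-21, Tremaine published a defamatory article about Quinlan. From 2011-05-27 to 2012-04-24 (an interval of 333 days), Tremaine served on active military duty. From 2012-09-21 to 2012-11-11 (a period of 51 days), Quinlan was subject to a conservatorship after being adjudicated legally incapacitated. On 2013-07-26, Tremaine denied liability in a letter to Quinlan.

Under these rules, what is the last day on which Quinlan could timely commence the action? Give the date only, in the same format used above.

The limitation period began to run on 2007-08-21.
5 years from 2007-08-21 is 2012-08-21.
The defendant's active military service from 2011-05-27 to 2012-04-24 tolled the period for 333 days, extending the deadline to 2013-07-20.
The period was tolled for 51 days by the plaintiff's legal incapacity (2012-09-21 to 2012-11-11), pushing the deadline to 2013-09-09.
None of the other events listed affects the running of the period under the stated rules.

2013-09-09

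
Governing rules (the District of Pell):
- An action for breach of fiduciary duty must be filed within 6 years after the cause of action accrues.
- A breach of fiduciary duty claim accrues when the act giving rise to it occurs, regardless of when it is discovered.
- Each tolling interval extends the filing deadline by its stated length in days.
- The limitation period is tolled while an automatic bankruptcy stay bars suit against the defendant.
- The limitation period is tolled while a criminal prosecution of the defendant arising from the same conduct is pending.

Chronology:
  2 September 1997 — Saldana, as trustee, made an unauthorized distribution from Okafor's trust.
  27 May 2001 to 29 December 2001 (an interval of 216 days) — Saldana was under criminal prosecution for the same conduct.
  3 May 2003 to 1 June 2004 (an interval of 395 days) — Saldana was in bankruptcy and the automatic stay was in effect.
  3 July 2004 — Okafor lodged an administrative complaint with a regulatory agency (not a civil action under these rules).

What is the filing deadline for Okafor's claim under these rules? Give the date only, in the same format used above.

The claim accrued on 2 September 1997, when the wrongful act occurred.
The untolled deadline — 6 years after 2 September 1997 — is 2 September 2003.
The period was tolled for 216 days by the pending criminal prosecution (27 May 2001 to 29 December 2001), pushing the deadline to 5 April 2004.
The period was tolled for 395 days by the automatic bankruptcy stay (3 May 2003 to 1 June 2004), pushing the deadline to 5 May 2005.
None of the other events listed affects the running of the period under the stated rules.

5 May 2005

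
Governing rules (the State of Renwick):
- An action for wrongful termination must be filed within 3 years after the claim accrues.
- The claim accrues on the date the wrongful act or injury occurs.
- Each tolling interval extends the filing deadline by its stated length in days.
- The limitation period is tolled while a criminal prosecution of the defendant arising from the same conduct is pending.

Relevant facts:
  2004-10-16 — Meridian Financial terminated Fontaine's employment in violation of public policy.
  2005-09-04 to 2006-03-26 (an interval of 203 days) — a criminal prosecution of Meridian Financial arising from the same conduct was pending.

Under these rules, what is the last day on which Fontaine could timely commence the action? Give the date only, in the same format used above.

The limitation period began to run on 2004-10-16.
3 years from 2004-10-16 is 2007-10-16.
The pending criminal prosecution from 2005-09-04 to 2006-03-26 tolled the period for 203 days, extending the deadline to 2008-05-06.

2008-05-06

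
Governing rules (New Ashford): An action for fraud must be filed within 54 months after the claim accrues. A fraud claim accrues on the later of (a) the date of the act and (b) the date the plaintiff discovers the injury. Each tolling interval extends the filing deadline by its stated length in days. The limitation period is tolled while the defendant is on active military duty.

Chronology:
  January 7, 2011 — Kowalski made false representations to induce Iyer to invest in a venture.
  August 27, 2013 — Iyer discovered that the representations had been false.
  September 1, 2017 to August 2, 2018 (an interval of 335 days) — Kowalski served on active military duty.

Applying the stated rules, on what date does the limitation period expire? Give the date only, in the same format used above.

The claim accrued on August 27, 2013 — the later of the January 7, 2011 act and the August 27, 2013 discovery.
Adding the 54 months base period to August 27, 2013 gives a deadline of February 27, 2018, before any tolling.
The defendant's active military service from September 1, 2017 to August 2, 2018 tolled the period for 335 days, extending the deadline to January 28, 2019.

January 28, 2019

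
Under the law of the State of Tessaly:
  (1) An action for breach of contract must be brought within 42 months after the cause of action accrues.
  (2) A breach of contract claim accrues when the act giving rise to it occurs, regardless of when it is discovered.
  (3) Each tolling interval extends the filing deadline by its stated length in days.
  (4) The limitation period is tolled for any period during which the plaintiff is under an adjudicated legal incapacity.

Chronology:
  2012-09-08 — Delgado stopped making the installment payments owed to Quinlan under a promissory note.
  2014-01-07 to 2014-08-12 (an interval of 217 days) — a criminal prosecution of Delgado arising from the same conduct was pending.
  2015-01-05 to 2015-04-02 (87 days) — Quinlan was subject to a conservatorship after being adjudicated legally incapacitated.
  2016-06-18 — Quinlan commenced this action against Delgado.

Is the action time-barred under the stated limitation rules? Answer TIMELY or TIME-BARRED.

The claim accrued on 2012-09-08, when the wrongful act occurred.
42 months from 2012-09-08 is 2016-03-08.
The period was tolled for 87 days by the plaintiff's legal incapacity (2015-01-05 to 2015-04-02), pushing the deadline to 2016-06-03.
The pending criminal prosecution from 2014-01-07 to 2014-08-12 does not toll the period, because no stated rule makes a criminal prosecution a tolling event.
Quinlan filed on 2016-06-18, after the 2016-06-03 deadline, so the action is time-barred.

TIME-BARRED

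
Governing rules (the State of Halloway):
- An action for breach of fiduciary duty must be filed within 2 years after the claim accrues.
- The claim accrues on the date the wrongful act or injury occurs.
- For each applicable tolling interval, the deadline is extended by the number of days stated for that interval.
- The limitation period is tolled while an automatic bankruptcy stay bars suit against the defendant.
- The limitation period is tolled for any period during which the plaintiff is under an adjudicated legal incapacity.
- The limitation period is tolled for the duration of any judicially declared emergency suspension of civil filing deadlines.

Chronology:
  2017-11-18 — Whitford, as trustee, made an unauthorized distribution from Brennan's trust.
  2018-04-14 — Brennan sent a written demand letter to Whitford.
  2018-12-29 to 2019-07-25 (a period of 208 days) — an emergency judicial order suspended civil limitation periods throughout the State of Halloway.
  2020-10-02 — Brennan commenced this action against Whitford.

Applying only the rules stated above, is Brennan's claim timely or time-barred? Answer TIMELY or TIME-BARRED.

TIME-BARRED

The limitation period began to run on 2017-11-18.
The untolled deadline — 2 years after 2017-11-18 — is 2019-11-18.
The emergency suspension of filing deadlines from 2018-12-29 to 2019-07-25 tolled the period for 208 days, extending the deadline to 2020-06-13.
The other events in the timeline have no effect on the limitation period under the stated rules.
Filing on 2020-10-02 missed the 2020-06-13 deadline — the action is time-barred.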